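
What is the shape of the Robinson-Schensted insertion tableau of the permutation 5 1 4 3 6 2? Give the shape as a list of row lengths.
Row-insert each entry into an empty tableau.

After inserting 5: P = [[5]].
After inserting 1: P = [[1], [5]].
After inserting 4: P = [[1, 4], [5]].
After inserting 3: P = [[1, 3], [4], [5]].
After inserting 6: P = [[1, 3, 6], [4], [5]].
After inserting 2: P = [[1, 2, 6], [3], [4], [5]].

The final insertion tableau P = [[1, 2, 6], [3], [4], [5]] has shape [3, 1, 1, 1].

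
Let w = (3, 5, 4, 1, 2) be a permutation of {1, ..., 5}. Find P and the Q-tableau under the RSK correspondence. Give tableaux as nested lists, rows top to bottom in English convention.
P = [[1, 2], [3, 4], [5]], Q = [[1, 2], [3, 5], [4]]

Insert each entry of the permutation into P by Schensted row insertion, recording in Q the position of each new cell.

After inserting 3: P = [[3]].
After inserting 5: P = [[3, 5]].
After inserting 4: P = [[3, 4], [5]].
After inserting 1: P = [[1, 4], [3], [5]].
After inserting 2: P = [[1, 2], [3, 4], [5]].

So P = [[1, 2], [3, 4], [5]], Q = [[1, 2], [3, 5], [4]].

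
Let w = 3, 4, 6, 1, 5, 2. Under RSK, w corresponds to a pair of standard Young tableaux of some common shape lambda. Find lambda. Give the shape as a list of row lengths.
[3, 2, 1]

RSK row insertion gives P = [[1, 2, 5], [3, 4], [6]], which has shape [3, 2, 1].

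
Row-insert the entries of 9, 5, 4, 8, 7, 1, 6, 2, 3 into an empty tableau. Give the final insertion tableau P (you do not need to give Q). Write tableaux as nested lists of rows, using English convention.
P = [[1, 2, 3], [4, 6], [5, 7], [8], [9]]

Insert 9: appended to row 1. P = [[9]].
Insert 5: 5 bumps 9 from row 1; 9 starts row 2. P = [[5], [9]].
Insert 4: 4 bumps 5 from row 1; 5 bumps 9 from row 2; 9 starts row 3. P = [[4], [5], [9]].
Insert 8: appended to row 1. P = [[4, 8], [5], [9]].
Insert 7: 7 bumps 8 from row 1; 8 appends to row 2. P = [[4, 7], [5, 8], [9]].
Insert 1: 1 bumps 4 from row 1; 4 bumps 5 from row 2; 5 bumps 9 from row 3; 9 starts row 4. P = [[1, 7], [4, 8], [5], [9]].
Insert 6: 6 bumps 7 from row 1; 7 bumps 8 from row 2; 8 appends to row 3. P = [[1, 6], [4, 7], [5, 8], [9]].
Insert 2: 2 bumps 6 from row 1; 6 bumps 7 from row 2; 7 bumps 8 from row 3; 8 bumps 9 from row 4; 9 starts row 5. P = [[1, 2], [4, 6], [5, 7], [8], [9]].
Insert 3: appended to row 1. P = [[1, 2, 3], [4, 6], [5, 7], [8], [9]].

So P = [[1, 2, 3], [4, 6], [5, 7], [8], [9]].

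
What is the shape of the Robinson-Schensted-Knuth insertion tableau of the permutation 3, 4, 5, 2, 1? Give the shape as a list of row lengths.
[3, 1, 1]

Row-insert each entry into an empty tableau.

After inserting 3: P = [[3]].
After inserting 4: P = [[3, 4]].
After inserting 5: P = [[3, 4, 5]].
After inserting 2: P = [[2, 4, 5], [3]].
After inserting 1: P = [[1, 4, 5], [2], [3]].

The final insertion tableau P = [[1, 4, 5], [2], [3]] has shape [3, 1, 1].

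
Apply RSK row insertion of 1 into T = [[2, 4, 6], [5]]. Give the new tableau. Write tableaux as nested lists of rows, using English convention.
[[1, 4, 6], [2], [5]]

In row 1, 1 replaces 2 (the leftmost entry greater than 1); 2 is bumped to row 2. In row 2, 2 replaces 5 (the leftmost entry greater than 2); 5 is bumped to row 3. 5 starts a new row 3. The new tableau is [[1, 4, 6], [2], [5]].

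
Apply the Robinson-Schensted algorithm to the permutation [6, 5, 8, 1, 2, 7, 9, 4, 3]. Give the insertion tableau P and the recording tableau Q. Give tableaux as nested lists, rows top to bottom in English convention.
P = [[1, 2, 3, 9], [4, 7], [5, 8], [6]], Q = [[1, 3, 6, 7], [2, 5], [4, 8], [9]]

Insert each entry of the permutation into P by Schensted row insertion, recording in Q the position of each new cell.

Insert 6: appended to row 1. P = [[6]].
Insert 5: 5 bumps 6 from row 1; 6 starts row 2. P = [[5], [6]].
Insert 8: appended to row 1. P = [[5, 8], [6]].
Insert 1: 1 bumps 5 from row 1; 5 bumps 6 from row 2; 6 starts row 3. P = [[1, 8], [5], [6]].
Insert 2: 2 bumps 8 from row 1; 8 appends to row 2. P = [[1, 2], [5, 8], [6]].
Insert 7: appended to row 1. P = [[1, 2, 7], [5, 8], [6]].
Insert 9: appended to row 1. P = [[1, 2, 7, 9], [5, 8], [6]].
Insert 4: 4 bumps 7 from row 1; 7 bumps 8 from row 2; 8 appends to row 3. P = [[1, 2, 4, 9], [5, 7], [6, 8]].
Insert 3: 3 bumps 4 from row 1; 4 bumps 5 from row 2; 5 bumps 6 from row 3; 6 starts row 4. P = [[1, 2, 3, 9], [4, 7], [5, 8], [6]].

So P = [[1, 2, 3, 9], [4, 7], [5, 8], [6]], Q = [[1, 3, 6, 7], [2, 5], [4, 8], [9]].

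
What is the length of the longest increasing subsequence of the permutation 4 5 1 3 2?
2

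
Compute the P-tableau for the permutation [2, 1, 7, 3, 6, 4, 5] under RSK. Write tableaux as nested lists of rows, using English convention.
After inserting 2: P = [[2]].
After inserting 1: P = [[1], [2]].
After inserting 7: P = [[1, 7], [2]].
After inserting 3: P = [[1, 3], [2, 7]].
After inserting 6: P = [[1, 3, 6], [2, 7]].
After inserting 4: P = [[1, 3, 4], [2, 6], [7]].
After inserting 5: P = [[1, 3, 4, 5], [2, 6], [7]].

So P = [[1, 3, 4, 5], [2, 6], [7]].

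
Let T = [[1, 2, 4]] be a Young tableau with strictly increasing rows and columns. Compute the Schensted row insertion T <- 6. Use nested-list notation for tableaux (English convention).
[[1, 2, 4, 6]]

6 is larger than every entry of row 1, so it is appended to row 1. The new tableau is [[1, 2, 4, 6]].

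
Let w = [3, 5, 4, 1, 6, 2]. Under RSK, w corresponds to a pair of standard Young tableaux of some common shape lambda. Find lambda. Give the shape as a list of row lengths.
Row-insert each entry into an empty tableau.

After inserting 3: P = [[3]].
After inserting 5: P = [[3, 5]].
After inserting 4: P = [[3, 4], [5]].
After inserting 1: P = [[1, 4], [3], [5]].
After inserting 6: P = [[1, 4, 6], [3], [5]].
After inserting 2: P = [[1, 2, 6], [3, 4], [5]].

The final insertion tableau P = [[1, 2, 6], [3, 4], [5]] has shape [3, 2, 1].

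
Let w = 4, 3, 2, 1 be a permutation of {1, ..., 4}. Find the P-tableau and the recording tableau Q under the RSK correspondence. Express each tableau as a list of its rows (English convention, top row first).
P = [[1], [2], [3], [4]], Q = [[1], [2], [3], [4]]

Insert each entry of the permutation into P by Schensted row insertion, recording in Q the position of each new cell.

Insert 4: appended to row 1. P = [[4]], Q = [[1]].
Insert 3: 3 bumps 4 from row 1; 4 starts row 2. P = [[3], [4]], Q = [[1], [2]].
Insert 2: 2 bumps 3 from row 1; 3 bumps 4 from row 2; 4 starts row 3. P = [[2], [3], [4]], Q = [[1], [2], [3]].
Insert 1: 1 bumps 2 from row 1; 2 bumps 3 from row 2; 3 bumps 4 from row 3; 4 starts row 4. P = [[1], [2], [3], [4]], Q = [[1], [2], [3], [4]].

So P = [[1], [2], [3], [4]], Q = [[1], [2], [3], [4]].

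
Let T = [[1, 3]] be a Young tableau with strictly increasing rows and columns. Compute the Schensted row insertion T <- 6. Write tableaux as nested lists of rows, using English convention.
6 is larger than every entry of row 1, so it is appended to row 1. The new tableau is [[1, 3, 6]].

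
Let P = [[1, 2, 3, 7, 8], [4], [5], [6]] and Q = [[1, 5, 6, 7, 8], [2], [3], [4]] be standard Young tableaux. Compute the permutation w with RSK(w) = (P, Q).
6 5 4 1 2 3 7 8

Reverse the RSK construction: for i from n down to 1, find the cell of Q containing i, remove the entry at that cell from P, and reverse-bump it up through P; the value ejected from row 1 is w(i).

Step i=8: Q has 8 at row 1, column 5; remove that cell from P, ejecting 8. So w(8) = 8. P is now [[1, 2, 3, 7], [4], [5], [6]].
Step i=7: Q has 7 at row 1, column 4; remove that cell from P, ejecting 7. So w(7) = 7. P is now [[1, 2, 3], [4], [5], [6]].
Step i=6: Q has 6 at row 1, column 3; remove that cell from P, ejecting 3. So w(6) = 3. P is now [[1, 2], [4], [5], [6]].
Step i=5: Q has 5 at row 1, column 2; remove that cell from P, ejecting 2. So w(5) = 2. P is now [[1], [4], [5], [6]].
Step i=4: Q has 4 at row 4, column 1; remove 6 from row 4 of P and reverse-bump: 6 enters row 3 and ejects 5; 5 enters row 2 and ejects 4; 4 enters row 1 and ejects 1. So w(4) = 1. P is now [[4], [5], [6]].
Step i=3: Q has 3 at row 3, column 1; remove 6 from row 3 of P and reverse-bump: 6 enters row 2 and ejects 5; 5 enters row 1 and ejects 4. So w(3) = 4. P is now [[5], [6]].
Step i=2: Q has 2 at row 2, column 1; remove 6 from row 2 of P and reverse-bump: 6 enters row 1 and ejects 5. So w(2) = 5. P is now [[6]].
Step i=1: Q has 1 at row 1, column 1; remove that cell from P, ejecting 6. So w(1) = 6. P is now [].

So w = 6 5 4 1 2 3 7 8.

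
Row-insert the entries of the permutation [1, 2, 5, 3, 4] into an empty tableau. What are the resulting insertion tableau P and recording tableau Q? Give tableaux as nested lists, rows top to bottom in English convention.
Insert each entry of the permutation into P by Schensted row insertion, recording in Q the position of each new cell.

After inserting 1: P = [[1]].
After inserting 2: P = [[1, 2]].
After inserting 5: P = [[1, 2, 5]].
After inserting 3: P = [[1, 2, 3], [5]].
After inserting 4: P = [[1, 2, 3, 4], [5]].

So P = [[1, 2, 3, 4], [5]], Q = [[1, 2, 3, 5], [4]].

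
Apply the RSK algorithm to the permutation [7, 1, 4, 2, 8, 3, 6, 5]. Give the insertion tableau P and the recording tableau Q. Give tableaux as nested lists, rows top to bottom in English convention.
P = [[1, 2, 3, 5], [4, 6], [7, 8]], Q = [[1, 3, 5, 7], [2, 6], [4, 8]]

Insert each entry of the permutation into P by Schensted row insertion, recording in Q the position of each new cell.

Insert 7: appended to row 1. P = [[7]], Q = [[1]].
Insert 1: 1 bumps 7 from row 1; 7 starts row 2. P = [[1], [7]], Q = [[1], [2]].
Insert 4: appended to row 1. P = [[1, 4], [7]], Q = [[1, 3], [2]].
Insert 2: 2 bumps 4 from row 1; 4 bumps 7 from row 2; 7 starts row 3. P = [[1, 2], [4], [7]], Q = [[1, 3], [2], [4]].
Insert 8: appended to row 1. P = [[1, 2, 8], [4], [7]], Q = [[1, 3, 5], [2], [4]].
Insert 3: 3 bumps 8 from row 1; 8 appends to row 2. P = [[1, 2, 3], [4, 8], [7]], Q = [[1, 3, 5], [2, 6], [4]].
Insert 6: appended to row 1. P = [[1, 2, 3, 6], [4, 8], [7]], Q = [[1, 3, 5, 7], [2, 6], [4]].
Insert 5: 5 bumps 6 from row 1; 6 bumps 8 from row 2; 8 appends to row 3. P = [[1, 2, 3, 5], [4, 6], [7, 8]], Q = [[1, 3, 5, 7], [2, 6], [4, 8]].

So P = [[1, 2, 3, 5], [4, 6], [7, 8]], Q = [[1, 3, 5, 7], [2, 6], [4, 8]].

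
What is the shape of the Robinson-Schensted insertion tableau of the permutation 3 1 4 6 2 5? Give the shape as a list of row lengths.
Row-insert each entry into an empty tableau.

After inserting 3: P = [[3]].
After inserting 1: P = [[1], [3]].
After inserting 4: P = [[1, 4], [3]].
After inserting 6: P = [[1, 4, 6], [3]].
After inserting 2: P = [[1, 2, 6], [3, 4]].
After inserting 5: P = [[1, 2, 5], [3, 4, 6]].

The final insertion tableau P = [[1, 2, 5], [3, 4, 6]] has shape [3, 3].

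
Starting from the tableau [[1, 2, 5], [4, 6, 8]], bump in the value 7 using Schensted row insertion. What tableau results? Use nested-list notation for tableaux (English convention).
[[1, 2, 5, 7], [4, 6, 8]]

7 is larger than every entry of row 1, so it is appended to row 1. The new tableau is [[1, 2, 5, 7], [4, 6, 8]].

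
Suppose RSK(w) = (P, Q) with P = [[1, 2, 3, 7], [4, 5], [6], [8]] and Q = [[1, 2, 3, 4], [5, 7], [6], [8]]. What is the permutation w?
Reverse RSK: for i = n, n-1, ..., 1, locate i in Q, remove the corresponding corner cell from P, and reverse-bump its entry up through P; the value ejected from row 1 is w(i).

So w = 1 4 6 8 7 2 5 3.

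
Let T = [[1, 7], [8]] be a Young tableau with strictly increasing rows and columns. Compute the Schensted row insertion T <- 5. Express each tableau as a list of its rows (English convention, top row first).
[[1, 5], [7], [8]]

In row 1, 5 replaces 7 (the leftmost entry greater than 5); 7 is bumped to row 2. In row 2, 7 replaces 8 (the leftmost entry greater than 7); 8 is bumped to row 3. 8 starts a new row 3. The new tableau is [[1, 5], [7], [8]].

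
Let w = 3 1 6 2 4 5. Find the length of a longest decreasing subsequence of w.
2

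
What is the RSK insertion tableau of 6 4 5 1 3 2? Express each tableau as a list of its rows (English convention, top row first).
Insert 6: appended to row 1. P = [[6]].
Insert 4: 4 bumps 6 from row 1; 6 starts row 2. P = [[4], [6]].
Insert 5: appended to row 1. P = [[4, 5], [6]].
Insert 1: 1 bumps 4 from row 1; 4 bumps 6 from row 2; 6 starts row 3. P = [[1, 5], [4], [6]].
Insert 3: 3 bumps 5 from row 1; 5 appends to row 2. P = [[1, 3], [4, 5], [6]].
Insert 2: 2 bumps 3 from row 1; 3 bumps 4 from row 2; 4 bumps 6 from row 3; 6 starts row 4. P = [[1, 2], [3, 5], [4], [6]].

So P = [[1, 2], [3, 5], [4], [6]].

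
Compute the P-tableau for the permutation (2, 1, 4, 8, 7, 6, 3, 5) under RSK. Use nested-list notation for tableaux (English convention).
Insert 2: appended to row 1. P = [[2]].
Insert 1: 1 bumps 2 from row 1; 2 starts row 2. P = [[1], [2]].
Insert 4: appended to row 1. P = [[1, 4], [2]].
Insert 8: appended to row 1. P = [[1, 4, 8], [2]].
Insert 7: 7 bumps 8 from row 1; 8 appends to row 2. P = [[1, 4, 7], [2, 8]].
Insert 6: 6 bumps 7 from row 1; 7 bumps 8 from row 2; 8 starts row 3. P = [[1, 4, 6], [2, 7], [8]].
Insert 3: 3 bumps 4 from row 1; 4 bumps 7 from row 2; 7 bumps 8 from row 3; 8 starts row 4. P = [[1, 3, 6], [2, 4], [7], [8]].
Insert 5: 5 bumps 6 from row 1; 6 appends to row 2. P = [[1, 3, 5], [2, 4, 6], [7], [8]].

So P = [[1, 3, 5], [2, 4, 6], [7], [8]].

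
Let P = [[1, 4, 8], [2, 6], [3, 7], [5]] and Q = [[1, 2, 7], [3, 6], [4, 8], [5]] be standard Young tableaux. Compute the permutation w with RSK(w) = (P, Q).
Reverse RSK: for i = n, n-1, ..., 1, locate i in Q, remove the corresponding corner cell from P, and reverse-bump its entry up through P; the value ejected from row 1 is w(i).

So w = 5 7 3 2 1 6 8 4.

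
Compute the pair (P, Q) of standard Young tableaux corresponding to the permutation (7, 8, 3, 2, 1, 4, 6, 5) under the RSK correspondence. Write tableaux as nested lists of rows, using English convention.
P = [[1, 4, 5], [2, 6], [3, 8], [7]], Q = [[1, 2, 7], [3, 6], [4, 8], [5]]

Insert each entry of the permutation into P by Schensted row insertion, recording in Q the position of each new cell.

After inserting 7: P = [[7]].
After inserting 8: P = [[7, 8]].
After inserting 3: P = [[3, 8], [7]].
After inserting 2: P = [[2, 8], [3], [7]].
After inserting 1: P = [[1, 8], [2], [3], [7]].
After inserting 4: P = [[1, 4], [2, 8], [3], [7]].
After inserting 6: P = [[1, 4, 6], [2, 8], [3], [7]].
After inserting 5: P = [[1, 4, 5], [2, 6], [3, 8], [7]].

So P = [[1, 4, 5], [2, 6], [3, 8], [7]], Q = [[1, 2, 7], [3, 6], [4, 8], [5]].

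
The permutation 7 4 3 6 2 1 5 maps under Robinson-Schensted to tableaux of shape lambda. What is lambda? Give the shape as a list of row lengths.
Row-insert each entry into an empty tableau.

After inserting 7: P = [[7]].
After inserting 4: P = [[4], [7]].
After inserting 3: P = [[3], [4], [7]].
After inserting 6: P = [[3, 6], [4], [7]].
After inserting 2: P = [[2, 6], [3], [4], [7]].
After inserting 1: P = [[1, 6], [2], [3], [4], [7]].
After inserting 5: P = [[1, 5], [2, 6], [3], [4], [7]].

The final insertion tableau P = [[1, 5], [2, 6], [3], [4], [7]] has shape [2, 2, 1, 1, 1].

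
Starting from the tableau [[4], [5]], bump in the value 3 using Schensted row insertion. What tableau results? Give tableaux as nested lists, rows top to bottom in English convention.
In row 1, 3 replaces 4 (the leftmost entry greater than 3); 4 is bumped to row 2. In row 2, 4 replaces 5 (the leftmost entry greater than 4); 5 is bumped to row 3. 5 starts a new row 3. The new tableau is [[3], [4], [5]].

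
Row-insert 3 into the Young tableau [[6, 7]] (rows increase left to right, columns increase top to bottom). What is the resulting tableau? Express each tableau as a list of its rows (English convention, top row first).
[[3, 7], [6]]

In row 1, 3 replaces 6 (the leftmost entry greater than 3); 6 is bumped to row 2. 6 starts a new row 2. The new tableau is [[3, 7], [6]].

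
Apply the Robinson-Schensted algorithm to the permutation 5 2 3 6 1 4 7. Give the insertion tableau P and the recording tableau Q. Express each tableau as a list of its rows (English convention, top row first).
P = [[1, 3, 4, 7], [2, 6], [5]], Q = [[1, 3, 4, 7], [2, 6], [5]]

Insert each entry of the permutation into P by Schensted row insertion, recording in Q the position of each new cell.

Insert 5: appended to row 1. P = [[5]], Q = [[1]].
Insert 2: 2 bumps 5 from row 1; 5 starts row 2. P = [[2], [5]], Q = [[1], [2]].
Insert 3: appended to row 1. P = [[2, 3], [5]], Q = [[1, 3], [2]].
Insert 6: appended to row 1. P = [[2, 3, 6], [5]], Q = [[1, 3, 4], [2]].
Insert 1: 1 bumps 2 from row 1; 2 bumps 5 from row 2; 5 starts row 3. P = [[1, 3, 6], [2], [5]], Q = [[1, 3, 4], [2], [5]].
Insert 4: 4 bumps 6 from row 1; 6 appends to row 2. P = [[1, 3, 4], [2, 6], [5]], Q = [[1, 3, 4], [2, 6], [5]].
Insert 7: appended to row 1. P = [[1, 3, 4, 7], [2, 6], [5]], Q = [[1, 3, 4, 7], [2, 6], [5]].

So P = [[1, 3, 4, 7], [2, 6], [5]], Q = [[1, 3, 4, 7], [2, 6], [5]].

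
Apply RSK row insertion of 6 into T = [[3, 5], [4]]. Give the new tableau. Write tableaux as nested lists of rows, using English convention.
[[3, 5, 6], [4]]

6 is larger than every entry of row 1, so it is appended to row 1. The new tableau is [[3, 5, 6], [4]].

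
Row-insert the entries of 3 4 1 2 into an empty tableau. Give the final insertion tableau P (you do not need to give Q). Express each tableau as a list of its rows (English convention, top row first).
P = [[1, 2], [3, 4]]

After inserting 3: P = [[3]].
After inserting 4: P = [[3, 4]].
After inserting 1: P = [[1, 4], [3]].
After inserting 2: P = [[1, 2], [3, 4]].

So P = [[1, 2], [3, 4]].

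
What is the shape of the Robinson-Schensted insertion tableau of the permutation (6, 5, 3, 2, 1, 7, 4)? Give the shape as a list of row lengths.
[2, 2, 1, 1, 1]

Row-insert each entry into an empty tableau.

After inserting 6: P = [[6]].
After inserting 5: P = [[5], [6]].
After inserting 3: P = [[3], [5], [6]].
After inserting 2: P = [[2], [3], [5], [6]].
After inserting 1: P = [[1], [2], [3], [5], [6]].
After inserting 7: P = [[1, 7], [2], [3], [5], [6]].
After inserting 4: P = [[1, 4], [2, 7], [3], [5], [6]].

The final insertion tableau P = [[1, 4], [2, 7], [3], [5], [6]] has shape [2, 2, 1, 1, 1].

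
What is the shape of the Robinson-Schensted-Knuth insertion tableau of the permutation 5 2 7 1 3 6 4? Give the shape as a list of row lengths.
[3, 2, 2]

Row-insert each entry into an empty tableau.

After inserting 5: P = [[5]].
After inserting 2: P = [[2], [5]].
After inserting 7: P = [[2, 7], [5]].
After inserting 1: P = [[1, 7], [2], [5]].
After inserting 3: P = [[1, 3], [2, 7], [5]].
After inserting 6: P = [[1, 3, 6], [2, 7], [5]].
After inserting 4: P = [[1, 3, 4], [2, 6], [5, 7]].

The final insertion tableau P = [[1, 3, 4], [2, 6], [5, 7]] has shape [3, 2, 2].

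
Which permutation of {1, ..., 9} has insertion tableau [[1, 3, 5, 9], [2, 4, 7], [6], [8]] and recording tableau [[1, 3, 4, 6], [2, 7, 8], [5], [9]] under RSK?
8 2 6 7 1 9 4 5 3

Reverse the RSK construction: for i from n down to 1, find the cell of Q containing i, remove the entry at that cell from P, and reverse-bump it up through P; the value ejected from row 1 is w(i).

Step i=9: Q has 9 at row 4, column 1; remove 8 from row 4 of P and reverse-bump: 8 enters row 3 and ejects 6; 6 enters row 2 and ejects 4; 4 enters row 1 and ejects 3. So w(9) = 3. P is now [[1, 4, 5, 9], [2, 6, 7], [8]].
Step i=8: Q has 8 at row 2, column 3; remove 7 from row 2 of P and reverse-bump: 7 enters row 1 and ejects 5. So w(8) = 5. P is now [[1, 4, 7, 9], [2, 6], [8]].
Step i=7: Q has 7 at row 2, column 2; remove 6 from row 2 of P and reverse-bump: 6 enters row 1 and ejects 4. So w(7) = 4. P is now [[1, 6, 7, 9], [2], [8]].
Step i=6: Q has 6 at row 1, column 4; remove that cell from P, ejecting 9. So w(6) = 9. P is now [[1, 6, 7], [2], [8]].
Step i=5: Q has 5 at row 3, column 1; remove 8 from row 3 of P and reverse-bump: 8 enters row 2 and ejects 2; 2 enters row 1 and ejects 1. So w(5) = 1. P is now [[2, 6, 7], [8]].
Step i=4: Q has 4 at row 1, column 3; remove that cell from P, ejecting 7. So w(4) = 7. P is now [[2, 6], [8]].
Step i=3: Q has 3 at row 1, column 2; remove that cell from P, ejecting 6. So w(3) = 6. P is now [[2], [8]].
Step i=2: Q has 2 at row 2, column 1; remove 8 from row 2 of P and reverse-bump: 8 enters row 1 and ejects 2. So w(2) = 2. P is now [[8]].
Step i=1: Q has 1 at row 1, column 1; remove that cell from P, ejecting 8. So w(1) = 8. P is now [].

So w = 8 2 6 7 1 9 4 5 3.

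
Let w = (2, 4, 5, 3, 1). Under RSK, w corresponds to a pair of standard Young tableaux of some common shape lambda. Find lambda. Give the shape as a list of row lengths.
Row-insert each entry into an empty tableau.

After inserting 2: P = [[2]].
After inserting 4: P = [[2, 4]].
After inserting 5: P = [[2, 4, 5]].
After inserting 3: P = [[2, 3, 5], [4]].
After inserting 1: P = [[1, 3, 5], [2], [4]].

The final insertion tableau P = [[1, 3, 5], [2], [4]] has shape [3, 1, 1].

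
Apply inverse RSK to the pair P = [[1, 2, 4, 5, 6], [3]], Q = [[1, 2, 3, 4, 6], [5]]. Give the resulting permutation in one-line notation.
Reverse RSK: for i = n, n-1, ..., 1, locate i in Q, remove the corresponding corner cell from P, and reverse-bump its entry up through P; the value ejected from row 1 is w(i).

So w = 1 3 4 5 2 6.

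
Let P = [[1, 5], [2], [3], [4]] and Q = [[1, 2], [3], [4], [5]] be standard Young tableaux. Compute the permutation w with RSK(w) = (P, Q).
4 5 3 2 1

Reverse the RSK construction: for i from n down to 1, find the cell of Q containing i, remove the entry at that cell from P, and reverse-bump it up through P; the value ejected from row 1 is w(i).

Step i=5: Q has 5 at row 4, column 1; remove 4 from row 4 of P and reverse-bump: 4 enters row 3 and ejects 3; 3 enters row 2 and ejects 2; 2 enters row 1 and ejects 1. So w(5) = 1. P is now [[2, 5], [3], [4]].
Step i=4: Q has 4 at row 3, column 1; remove 4 from row 3 of P and reverse-bump: 4 enters row 2 and ejects 3; 3 enters row 1 and ejects 2. So w(4) = 2. P is now [[3, 5], [4]].
Step i=3: Q has 3 at row 2, column 1; remove 4 from row 2 of P and reverse-bump: 4 enters row 1 and ejects 3. So w(3) = 3. P is now [[4, 5]].
Step i=2: Q has 2 at row 1, column 2; remove that cell from P, ejecting 5. So w(2) = 5. P is now [[4]].
Step i=1: Q has 1 at row 1, column 1; remove that cell from P, ejecting 4. So w(1) = 4. P is now [].

So w = 4 5 3 2 1.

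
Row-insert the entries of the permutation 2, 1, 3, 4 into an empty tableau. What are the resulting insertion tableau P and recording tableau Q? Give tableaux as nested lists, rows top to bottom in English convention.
Insert each entry of the permutation into P by Schensted row insertion, recording in Q the position of each new cell.

After inserting 2: P = [[2]].
After inserting 1: P = [[1], [2]].
After inserting 3: P = [[1, 3], [2]].
After inserting 4: P = [[1, 3, 4], [2]].

So P = [[1, 3, 4], [2]], Q = [[1, 3, 4], [2]].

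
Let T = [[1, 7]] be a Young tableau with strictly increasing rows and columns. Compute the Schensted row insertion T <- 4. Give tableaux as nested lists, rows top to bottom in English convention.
[[1, 4], [7]]

In row 1, 4 replaces 7 (the leftmost entry greater than 4); 7 is bumped to row 2. 7 starts a new row 2. The new tableau is [[1, 4], [7]].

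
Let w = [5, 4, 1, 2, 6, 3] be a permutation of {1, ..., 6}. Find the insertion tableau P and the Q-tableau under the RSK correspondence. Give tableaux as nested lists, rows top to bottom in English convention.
P = [[1, 2, 3], [4, 6], [5]], Q = [[1, 4, 5], [2, 6], [3]]

Insert each entry of the permutation into P by Schensted row insertion, recording in Q the position of each new cell.

Insert 5: appended to row 1. P = [[5]].
Insert 4: 4 bumps 5 from row 1; 5 starts row 2. P = [[4], [5]].
Insert 1: 1 bumps 4 from row 1; 4 bumps 5 from row 2; 5 starts row 3. P = [[1], [4], [5]].
Insert 2: appended to row 1. P = [[1, 2], [4], [5]].
Insert 6: appended to row 1. P = [[1, 2, 6], [4], [5]].
Insert 3: 3 bumps 6 from row 1; 6 appends to row 2. P = [[1, 2, 3], [4, 6], [5]].

So P = [[1, 2, 3], [4, 6], [5]], Q = [[1, 4, 5], [2, 6], [3]].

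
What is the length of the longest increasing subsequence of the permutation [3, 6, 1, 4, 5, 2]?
3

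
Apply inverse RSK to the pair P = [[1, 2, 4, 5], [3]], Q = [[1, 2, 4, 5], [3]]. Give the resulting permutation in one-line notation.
Reverse the RSK construction: for i from n down to 1, find the cell of Q containing i, remove the entry at that cell from P, and reverse-bump it up through P; the value ejected from row 1 is w(i).

Step i=5: Q has 5 at row 1, column 4; remove that cell from P, ejecting 5. So w(5) = 5. P is now [[1, 2, 4], [3]].
Step i=4: Q has 4 at row 1, column 3; remove that cell from P, ejecting 4. So w(4) = 4. P is now [[1, 2], [3]].
Step i=3: Q has 3 at row 2, column 1; remove 3 from row 2 of P and reverse-bump: 3 enters row 1 and ejects 2. So w(3) = 2. P is now [[1, 3]].
Step i=2: Q has 2 at row 1, column 2; remove that cell from P, ejecting 3. So w(2) = 3. P is now [[1]].
Step i=1: Q has 1 at row 1, column 1; remove that cell from P, ejecting 1. So w(1) = 1. P is now [].

So w = 1 3 2 4 5.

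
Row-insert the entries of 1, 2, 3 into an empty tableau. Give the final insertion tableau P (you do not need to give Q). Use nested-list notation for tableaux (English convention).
Insert 1: appended to row 1. P = [[1]].
Insert 2: appended to row 1. P = [[1, 2]].
Insert 3: appended to row 1. P = [[1, 2, 3]].

So P = [[1, 2, 3]].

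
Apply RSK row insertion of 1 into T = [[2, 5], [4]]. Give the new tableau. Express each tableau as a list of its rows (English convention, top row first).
In row 1, 1 replaces 2 (the leftmost entry greater than 1); 2 is bumped to row 2. In row 2, 2 replaces 4 (the leftmost entry greater than 2); 4 is bumped to row 3. 4 starts a new row 3. The new tableau is [[1, 5], [2], [4]].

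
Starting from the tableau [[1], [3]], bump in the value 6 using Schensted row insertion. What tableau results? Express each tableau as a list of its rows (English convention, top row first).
[[1, 6], [3]]

6 is larger than every entry of row 1, so it is appended to row 1. The new tableau is [[1, 6], [3]].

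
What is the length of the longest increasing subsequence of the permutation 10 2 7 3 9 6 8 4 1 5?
4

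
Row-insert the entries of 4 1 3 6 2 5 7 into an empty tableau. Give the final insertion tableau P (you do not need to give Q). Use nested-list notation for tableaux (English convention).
P = [[1, 2, 5, 7], [3, 6], [4]]

Insert 4: appended to row 1. P = [[4]].
Insert 1: 1 bumps 4 from row 1; 4 starts row 2. P = [[1], [4]].
Insert 3: appended to row 1. P = [[1, 3], [4]].
Insert 6: appended to row 1. P = [[1, 3, 6], [4]].
Insert 2: 2 bumps 3 from row 1; 3 bumps 4 from row 2; 4 starts row 3. P = [[1, 2, 6], [3], [4]].
Insert 5: 5 bumps 6 from row 1; 6 appends to row 2. P = [[1, 2, 5], [3, 6], [4]].
Insert 7: appended to row 1. P = [[1, 2, 5, 7], [3, 6], [4]].

So P = [[1, 2, 5, 7], [3, 6], [4]].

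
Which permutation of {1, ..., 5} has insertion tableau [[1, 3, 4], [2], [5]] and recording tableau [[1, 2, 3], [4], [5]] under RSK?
2 3 5 4 1

Reverse the RSK construction: for i from n down to 1, find the cell of Q containing i, remove the entry at that cell from P, and reverse-bump it up through P; the value ejected from row 1 is w(i).

Step i=5: Q has 5 at row 3, column 1; remove 5 from row 3 of P and reverse-bump: 5 enters row 2 and ejects 2; 2 enters row 1 and ejects 1. So w(5) = 1. P is now [[2, 3, 4], [5]].
Step i=4: Q has 4 at row 2, column 1; remove 5 from row 2 of P and reverse-bump: 5 enters row 1 and ejects 4. So w(4) = 4. P is now [[2, 3, 5]].
Step i=3: Q has 3 at row 1, column 3; remove that cell from P, ejecting 5. So w(3) = 5. P is now [[2, 3]].
Step i=2: Q has 2 at row 1, column 2; remove that cell from P, ejecting 3. So w(2) = 3. P is now [[2]].
Step i=1: Q has 1 at row 1, column 1; remove that cell from P, ejecting 2. So w(1) = 2. P is now [].

So w = 2 3 5 4 1.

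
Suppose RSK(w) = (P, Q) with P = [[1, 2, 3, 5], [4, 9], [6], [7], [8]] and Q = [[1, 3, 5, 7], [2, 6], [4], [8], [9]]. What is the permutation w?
8 1 7 2 9 4 6 5 3

Reverse the RSK construction: for i from n down to 1, find the cell of Q containing i, remove the entry at that cell from P, and reverse-bump it up through P; the value ejected from row 1 is w(i).

Step i=9: Q has 9 at row 5, column 1; remove 8 from row 5 of P and reverse-bump: 8 enters row 4 and ejects 7; 7 enters row 3 and ejects 6; 6 enters row 2 and ejects 4; 4 enters row 1 and ejects 3. So w(9) = 3. P is now [[1, 2, 4, 5], [6, 9], [7], [8]].
Step i=8: Q has 8 at row 4, column 1; remove 8 from row 4 of P and reverse-bump: 8 enters row 3 and ejects 7; 7 enters row 2 and ejects 6; 6 enters row 1 and ejects 5. So w(8) = 5. P is now [[1, 2, 4, 6], [7, 9], [8]].
Step i=7: Q has 7 at row 1, column 4; remove that cell from P, ejecting 6. So w(7) = 6. P is now [[1, 2, 4], [7, 9], [8]].
Step i=6: Q has 6 at row 2, column 2; remove 9 from row 2 of P and reverse-bump: 9 enters row 1 and ejects 4. So w(6) = 4. P is now [[1, 2, 9], [7], [8]].
Step i=5: Q has 5 at row 1, column 3; remove that cell from P, ejecting 9. So w(5) = 9. P is now [[1, 2], [7], [8]].
Step i=4: Q has 4 at row 3, column 1; remove 8 from row 3 of P and reverse-bump: 8 enters row 2 and ejects 7; 7 enters row 1 and ejects 2. So w(4) = 2. P is now [[1, 7], [8]].
Step i=3: Q has 3 at row 1, column 2; remove that cell from P, ejecting 7. So w(3) = 7. P is now [[1], [8]].
Step i=2: Q has 2 at row 2, column 1; remove 8 from row 2 of P and reverse-bump: 8 enters row 1 and ejects 1. So w(2) = 1. P is now [[8]].
Step i=1: Q has 1 at row 1, column 1; remove that cell from P, ejecting 8. So w(1) = 8. P is now [].

So w = 8 1 7 2 9 4 6 5 3.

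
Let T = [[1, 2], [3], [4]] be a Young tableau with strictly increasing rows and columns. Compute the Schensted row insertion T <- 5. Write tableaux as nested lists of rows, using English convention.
5 is larger than every entry of row 1, so it is appended to row 1. The new tableau is [[1, 2, 5], [3], [4]].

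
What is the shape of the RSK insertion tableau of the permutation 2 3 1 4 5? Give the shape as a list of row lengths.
[4, 1]

Row-insert each entry into an empty tableau.

After inserting 2: P = [[2]].
After inserting 3: P = [[2, 3]].
After inserting 1: P = [[1, 3], [2]].
After inserting 4: P = [[1, 3, 4], [2]].
After inserting 5: P = [[1, 3, 4, 5], [2]].

The final insertion tableau P = [[1, 3, 4, 5], [2]] has shape [4, 1].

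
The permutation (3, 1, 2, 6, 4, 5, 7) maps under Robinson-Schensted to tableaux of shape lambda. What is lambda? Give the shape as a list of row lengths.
[5, 2]

Row-insert each entry into an empty tableau.

After inserting 3: P = [[3]].
After inserting 1: P = [[1], [3]].
After inserting 2: P = [[1, 2], [3]].
After inserting 6: P = [[1, 2, 6], [3]].
After inserting 4: P = [[1, 2, 4], [3, 6]].
After inserting 5: P = [[1, 2, 4, 5], [3, 6]].
After inserting 7: P = [[1, 2, 4, 5, 7], [3, 6]].

The final insertion tableau P = [[1, 2, 4, 5, 7], [3, 6]] has shape [5, 2].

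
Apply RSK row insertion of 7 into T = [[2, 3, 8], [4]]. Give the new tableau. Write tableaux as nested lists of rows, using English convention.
In row 1, 7 replaces 8 (the leftmost entry greater than 7); 8 is bumped to row 2. 8 is appended to row 2. The new tableau is [[2, 3, 7], [4, 8]].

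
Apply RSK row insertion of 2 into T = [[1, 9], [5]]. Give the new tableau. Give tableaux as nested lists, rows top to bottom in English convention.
In row 1, 2 replaces 9 (the leftmost entry greater than 2); 9 is bumped to row 2. 9 is appended to row 2. The new tableau is [[1, 2], [5, 9]].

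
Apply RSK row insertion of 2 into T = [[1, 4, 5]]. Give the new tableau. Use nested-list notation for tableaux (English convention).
[[1, 2, 5], [4]]

In row 1, 2 replaces 4 (the leftmost entry greater than 2); 4 is bumped to row 2. 4 starts a new row 2. The new tableau is [[1, 2, 5], [4]].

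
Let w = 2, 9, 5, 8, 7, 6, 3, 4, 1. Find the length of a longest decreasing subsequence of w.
6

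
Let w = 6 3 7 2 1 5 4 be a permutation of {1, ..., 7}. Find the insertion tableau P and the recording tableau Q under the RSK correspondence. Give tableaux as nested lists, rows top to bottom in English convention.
Insert each entry of the permutation into P by Schensted row insertion, recording in Q the position of each new cell.

After inserting 6: P = [[6]].
After inserting 3: P = [[3], [6]].
After inserting 7: P = [[3, 7], [6]].
After inserting 2: P = [[2, 7], [3], [6]].
After inserting 1: P = [[1, 7], [2], [3], [6]].
After inserting 5: P = [[1, 5], [2, 7], [3], [6]].
After inserting 4: P = [[1, 4], [2, 5], [3, 7], [6]].

So P = [[1, 4], [2, 5], [3, 7], [6]], Q = [[1, 3], [2, 6], [4, 7], [5]].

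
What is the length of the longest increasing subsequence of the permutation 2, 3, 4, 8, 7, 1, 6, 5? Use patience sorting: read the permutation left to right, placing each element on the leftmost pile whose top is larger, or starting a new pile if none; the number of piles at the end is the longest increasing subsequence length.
4

2: new pile. tops = [2]
3: new pile. tops = [2, 3]
4: new pile. tops = [2, 3, 4]
8: new pile. tops = [2, 3, 4, 8]
7: onto pile 4 (replacing 8). tops = [2, 3, 4, 7]
1: onto pile 1 (replacing 2). tops = [1, 3, 4, 7]
6: onto pile 4 (replacing 7). tops = [1, 3, 4, 6]
5: onto pile 4 (replacing 6). tops = [1, 3, 4, 5]

4 piles, so the longest increasing subsequence has length 4.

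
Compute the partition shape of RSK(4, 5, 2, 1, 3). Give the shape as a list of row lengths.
[2, 2, 1]

Row-insert each entry into an empty tableau.

After inserting 4: P = [[4]].
After inserting 5: P = [[4, 5]].
After inserting 2: P = [[2, 5], [4]].
After inserting 1: P = [[1, 5], [2], [4]].
After inserting 3: P = [[1, 3], [2, 5], [4]].

The final insertion tableau P = [[1, 3], [2, 5], [4]] has shape [2, 2, 1].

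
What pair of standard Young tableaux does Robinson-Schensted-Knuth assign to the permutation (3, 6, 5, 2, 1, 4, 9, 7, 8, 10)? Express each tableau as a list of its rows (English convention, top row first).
P = [[1, 4, 7, 8, 10], [2, 5, 9], [3], [6]], Q = [[1, 2, 7, 9, 10], [3, 6, 8], [4], [5]]

Insert each entry of the permutation into P by Schensted row insertion, recording in Q the position of each new cell.

Insert 3: appended to row 1. P = [[3]].
Insert 6: appended to row 1. P = [[3, 6]].
Insert 5: 5 bumps 6 from row 1; 6 starts row 2. P = [[3, 5], [6]].
Insert 2: 2 bumps 3 from row 1; 3 bumps 6 from row 2; 6 starts row 3. P = [[2, 5], [3], [6]].
Insert 1: 1 bumps 2 from row 1; 2 bumps 3 from row 2; 3 bumps 6 from row 3; 6 starts row 4. P = [[1, 5], [2], [3], [6]].
Insert 4: 4 bumps 5 from row 1; 5 appends to row 2. P = [[1, 4], [2, 5], [3], [6]].
Insert 9: appended to row 1. P = [[1, 4, 9], [2, 5], [3], [6]].
Insert 7: 7 bumps 9 from row 1; 9 appends to row 2. P = [[1, 4, 7], [2, 5, 9], [3], [6]].
Insert 8: appended to row 1. P = [[1, 4, 7, 8], [2, 5, 9], [3], [6]].
Insert 10: appended to row 1. P = [[1, 4, 7, 8, 10], [2, 5, 9], [3], [6]].

So P = [[1, 4, 7, 8, 10], [2, 5, 9], [3], [6]], Q = [[1, 2, 7, 9, 10], [3, 6, 8], [4], [5]].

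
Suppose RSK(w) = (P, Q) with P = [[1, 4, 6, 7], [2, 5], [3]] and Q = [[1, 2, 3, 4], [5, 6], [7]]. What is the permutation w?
3 5 6 7 2 4 1

Reverse the RSK construction: for i from n down to 1, find the cell of Q containing i, remove the entry at that cell from P, and reverse-bump it up through P; the value ejected from row 1 is w(i).

Step i=7: Q has 7 at row 3, column 1; remove 3 from row 3 of P and reverse-bump: 3 enters row 2 and ejects 2; 2 enters row 1 and ejects 1. So w(7) = 1. P is now [[2, 4, 6, 7], [3, 5]].
Step i=6: Q has 6 at row 2, column 2; remove 5 from row 2 of P and reverse-bump: 5 enters row 1 and ejects 4. So w(6) = 4. P is now [[2, 5, 6, 7], [3]].
Step i=5: Q has 5 at row 2, column 1; remove 3 from row 2 of P and reverse-bump: 3 enters row 1 and ejects 2. So w(5) = 2. P is now [[3, 5, 6, 7]].
Step i=4: Q has 4 at row 1, column 4; remove that cell from P, ejecting 7. So w(4) = 7. P is now [[3, 5, 6]].
Step i=3: Q has 3 at row 1, column 3; remove that cell from P, ejecting 6. So w(3) = 6. P is now [[3, 5]].
Step i=2: Q has 2 at row 1, column 2; remove that cell from P, ejecting 5. So w(2) = 5. P is now [[3]].
Step i=1: Q has 1 at row 1, column 1; remove that cell from P, ejecting 3. So w(1) = 3. P is now [].

So w = 3 5 6 7 2 4 1.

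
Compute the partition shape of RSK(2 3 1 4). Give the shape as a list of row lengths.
[3, 1]

Row-insert each entry into an empty tableau.

After inserting 2: P = [[2]].
After inserting 3: P = [[2, 3]].
After inserting 1: P = [[1, 3], [2]].
After inserting 4: P = [[1, 3, 4], [2]].

The final insertion tableau P = [[1, 3, 4], [2]] has shape [3, 1].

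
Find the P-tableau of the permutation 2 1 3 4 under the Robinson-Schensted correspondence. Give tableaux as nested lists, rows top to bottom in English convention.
After inserting 2: P = [[2]].
After inserting 1: P = [[1], [2]].
After inserting 3: P = [[1, 3], [2]].
After inserting 4: P = [[1, 3, 4], [2]].

So P = [[1, 3, 4], [2]].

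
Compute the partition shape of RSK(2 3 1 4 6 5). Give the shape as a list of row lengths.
Row-insert each entry into an empty tableau.

After inserting 2: P = [[2]].
After inserting 3: P = [[2, 3]].
After inserting 1: P = [[1, 3], [2]].
After inserting 4: P = [[1, 3, 4], [2]].
After inserting 6: P = [[1, 3, 4, 6], [2]].
After inserting 5: P = [[1, 3, 4, 5], [2, 6]].

The final insertion tableau P = [[1, 3, 4, 5], [2, 6]] has shape [4, 2].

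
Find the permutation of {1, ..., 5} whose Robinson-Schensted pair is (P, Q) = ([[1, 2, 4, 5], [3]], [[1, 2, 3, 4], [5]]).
1 3 4 5 2

Reverse RSK: for i = n, n-1, ..., 1, locate i in Q, remove the corresponding corner cell from P, and reverse-bump its entry up through P; the value ejected from row 1 is w(i).

So w = 1 3 4 5 2.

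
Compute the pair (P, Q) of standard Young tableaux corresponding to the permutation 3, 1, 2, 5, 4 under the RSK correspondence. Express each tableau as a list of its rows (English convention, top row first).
P = [[1, 2, 4], [3, 5]], Q = [[1, 3, 4], [2, 5]]

Insert each entry of the permutation into P by Schensted row insertion, recording in Q the position of each new cell.

Insert 3: appended to row 1. P = [[3]].
Insert 1: 1 bumps 3 from row 1; 3 starts row 2. P = [[1], [3]].
Insert 2: appended to row 1. P = [[1, 2], [3]].
Insert 5: appended to row 1. P = [[1, 2, 5], [3]].
Insert 4: 4 bumps 5 from row 1; 5 appends to row 2. P = [[1, 2, 4], [3, 5]].

So P = [[1, 2, 4], [3, 5]], Q = [[1, 3, 4], [2, 5]].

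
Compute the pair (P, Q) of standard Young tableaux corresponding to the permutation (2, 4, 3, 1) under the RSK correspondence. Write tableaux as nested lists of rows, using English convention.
P = [[1, 3], [2], [4]], Q = [[1, 2], [3], [4]]

Insert each entry of the permutation into P by Schensted row insertion, recording in Q the position of each new cell.

Insert 2: appended to row 1. P = [[2]], Q = [[1]].
Insert 4: appended to row 1. P = [[2, 4]], Q = [[1, 2]].
Insert 3: 3 bumps 4 from row 1; 4 starts row 2. P = [[2, 3], [4]], Q = [[1, 2], [3]].
Insert 1: 1 bumps 2 from row 1; 2 bumps 4 from row 2; 4 starts row 3. P = [[1, 3], [2], [4]], Q = [[1, 2], [3], [4]].

So P = [[1, 3], [2], [4]], Q = [[1, 2], [3], [4]].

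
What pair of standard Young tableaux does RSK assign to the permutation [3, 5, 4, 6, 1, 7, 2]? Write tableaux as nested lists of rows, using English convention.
Insert each entry of the permutation into P by Schensted row insertion, recording in Q the position of each new cell.

Insert 3: appended to row 1. P = [[3]].
Insert 5: appended to row 1. P = [[3, 5]].
Insert 4: 4 bumps 5 from row 1; 5 starts row 2. P = [[3, 4], [5]].
Insert 6: appended to row 1. P = [[3, 4, 6], [5]].
Insert 1: 1 bumps 3 from row 1; 3 bumps 5 from row 2; 5 starts row 3. P = [[1, 4, 6], [3], [5]].
Insert 7: appended to row 1. P = [[1, 4, 6, 7], [3], [5]].
Insert 2: 2 bumps 4 from row 1; 4 appends to row 2. P = [[1, 2, 6, 7], [3, 4], [5]].

So P = [[1, 2, 6, 7], [3, 4], [5]], Q = [[1, 2, 4, 6], [3, 7], [5]].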